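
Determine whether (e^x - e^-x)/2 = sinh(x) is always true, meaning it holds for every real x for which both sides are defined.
Claim: (e^x - e^-x)/2 = sinh(x).
Reasoning: This is exactly the definition of the hyperbolic sine: sinh(x) := (e^x - e^-x)/2.
So the two sides agree for every real x for which both sides are defined.

Conclusion: Yes, this is an identity.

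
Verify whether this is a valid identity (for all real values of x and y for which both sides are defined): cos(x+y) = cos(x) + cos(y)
No, this is NOT an identity.

Claim: cos(x+y) = cos(x) + cos(y).
Test a specific point where both sides are defined: x = π/6, y = -π/4.
LHS = cos(x+y) ≈ 0.9659
RHS = cos(x) + cos(y) ≈ 1.5731
Since 0.9659 ≠ 1.5731, the equation fails at this point, so it cannot hold for all real values of x and y for which both sides are defined.
The correct expansion is cos(x+y) = cos(x)cos(y) - sin(x)sin(y); cosine is not additive.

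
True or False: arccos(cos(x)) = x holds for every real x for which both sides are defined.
Claim: arccos(cos(x)) = x.
Test a specific point where both sides are defined: x = -π/6.
LHS = arccos(cos(x)) ≈ 0.5236
RHS = x ≈ -0.5236
Since 0.5236 ≠ -0.5236, the equation fails at this point, so it cannot hold for every real x for which both sides are defined.
arccos only returns values in [0, π], so arccos(cos(x)) = x holds only for x in that interval, not for all real x.

Conclusion: False.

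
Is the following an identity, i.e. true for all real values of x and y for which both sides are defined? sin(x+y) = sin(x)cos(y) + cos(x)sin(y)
Claim: sin(x+y) = sin(x)cos(y) + cos(x)sin(y).
Reasoning: By Euler's formula e^(i(x+y)) = e^(ix)·e^(iy) = (cos x + i·sin x)(cos y + i·sin y). The imaginary part of the left side is sin(x+y); the imaginary part of the product is sin(x)cos(y) + cos(x)sin(y).
So the two sides agree for all real values of x and y for which both sides are defined.

Conclusion: Yes, this is an identity.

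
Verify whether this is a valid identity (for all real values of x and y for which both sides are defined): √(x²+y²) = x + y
Claim: √(x²+y²) = x + y.
Test a specific point where both sides are defined: x = 2, y = 3.
LHS = √(x²+y²) ≈ 3.6056
RHS = x + y ≈ 5.0000
Since 3.6056 ≠ 5.0000, the equation fails at this point, so it cannot hold for all real values of x and y for which both sides are defined.
(x+y)² = x² + 2xy + y², not x² + y², so the square root does not split this way.

Conclusion: No, this is NOT an identity.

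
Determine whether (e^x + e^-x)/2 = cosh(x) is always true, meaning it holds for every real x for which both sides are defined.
Claim: (e^x + e^-x)/2 = cosh(x).
Reasoning: This is exactly the definition of the hyperbolic cosine: cosh(x) := (e^x + e^-x)/2.
So the two sides agree for every real x for which both sides are defined.

Conclusion: Yes, this is an identity.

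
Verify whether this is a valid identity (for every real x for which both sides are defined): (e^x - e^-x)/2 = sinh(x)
Claim: (e^x - e^-x)/2 = sinh(x).
Reasoning: This is exactly the definition of the hyperbolic sine: sinh(x) := (e^x - e^-x)/2.
So the two sides agree for every real x for which both sides are defined.

Conclusion: Yes, this is an identity.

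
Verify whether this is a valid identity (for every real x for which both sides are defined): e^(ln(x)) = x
Yes, this is an identity.

Claim: e^(ln(x)) = x.
Reasoning: For x > 0, ln(x) is by definition the exponent p such that e^p = x. Raising e to that exponent therefore returns x: e^(ln x) = x.
So the two sides agree for every real x for which both sides are defined.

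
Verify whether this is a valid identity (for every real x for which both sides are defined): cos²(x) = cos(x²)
Claim: cos²(x) = cos(x²).
Test a specific point where both sides are defined: x = π/2.
LHS = cos²(x) ≈ 0.0000
RHS = cos(x²) ≈ -0.7812
Since 0.0000 ≠ -0.7812, the equation fails at this point, so it cannot hold for every real x for which both sides are defined.
cos²(x) means (cos x)², squaring the output; cos(x²) squares the input. These are different functions.

Conclusion: No, this is NOT an identity.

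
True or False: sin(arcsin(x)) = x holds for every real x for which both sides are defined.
True.

Claim: sin(arcsin(x)) = x.
Reasoning: For -1 ≤ x ≤ 1 (where arcsin is defined), arcsin(x) is by definition an angle whose sine equals x. Taking the sine of that angle returns x. (Note the other order, arcsin(sin x) = x, is NOT an identity.)
So the two sides agree for every real x for which both sides are defined.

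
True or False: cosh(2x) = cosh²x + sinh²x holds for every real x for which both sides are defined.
True.

Claim: cosh(2x) = cosh²x + sinh²x.
Reasoning: cosh²x = (e^(2x) + 2 + e^(-2x))/4 and sinh²x = (e^(2x) - 2 + e^(-2x))/4. Adding gives (2e^(2x) + 2e^(-2x))/4 = (e^(2x) + e^(-2x))/2 = cosh(2x).
So the two sides agree for every real x for which both sides are defined.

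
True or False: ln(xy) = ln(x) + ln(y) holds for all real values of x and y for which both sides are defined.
True.

Claim: ln(xy) = ln(x) + ln(y).
Reasoning: Both sides are simultaneously defined only when x, y > 0. Write x = e^p, y = e^q (p = ln x, q = ln y). Then xy = e^p · e^q = e^(p+q), so ln(xy) = p + q = ln(x) + ln(y).
So the two sides agree for all real values of x and y for which both sides are defined.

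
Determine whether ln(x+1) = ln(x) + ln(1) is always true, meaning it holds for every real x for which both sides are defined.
Claim: ln(x+1) = ln(x) + ln(1).
Test a specific point where both sides are defined: x = 1/2.
LHS = ln(x+1) ≈ 0.4055
RHS = ln(x) + ln(1) ≈ -0.6931
Since 0.4055 ≠ -0.6931, the equation fails at this point, so it cannot hold for every real x for which both sides are defined.
ln(1) = 0, so the right side is just ln(x), which differs from ln(x+1).

Conclusion: No, this is NOT an identity.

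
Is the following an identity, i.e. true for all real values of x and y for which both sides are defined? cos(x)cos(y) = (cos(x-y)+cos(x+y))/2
Yes, this is an identity.

Claim: cos(x)cos(y) = (cos(x-y)+cos(x+y))/2.
Reasoning: cos(x-y) = cos(x)cos(y) + sin(x)sin(y) and cos(x+y) = cos(x)cos(y) - sin(x)sin(y). Adding, cos(x-y) + cos(x+y) = 2cos(x)cos(y); divide by 2.
So the two sides agree for all real values of x and y for which both sides are defined.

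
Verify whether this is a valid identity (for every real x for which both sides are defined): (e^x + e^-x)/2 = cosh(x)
Claim: (e^x + e^-x)/2 = cosh(x).
Reasoning: This is exactly the definition of the hyperbolic cosine: cosh(x) := (e^x + e^-x)/2.
So the two sides agree for every real x for which both sides are defined.

Conclusion: Yes, this is an identity.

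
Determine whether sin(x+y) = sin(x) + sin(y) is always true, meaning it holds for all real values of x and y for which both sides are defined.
Claim: sin(x+y) = sin(x) + sin(y).
Test a specific point where both sides are defined: x = π/2, y = 3π/4.
LHS = sin(x+y) ≈ -0.7071
RHS = sin(x) + sin(y) ≈ 1.7071
Since -0.7071 ≠ 1.7071, the equation fails at this point, so it cannot hold for all real values of x and y for which both sides are defined.
The correct expansion is sin(x+y) = sin(x)cos(y) + cos(x)sin(y); sine is not additive.

Conclusion: No, this is NOT an identity.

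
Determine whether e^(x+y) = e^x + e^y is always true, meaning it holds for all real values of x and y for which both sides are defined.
No, this is NOT an identity.

Claim: e^(x+y) = e^x + e^y.
Test a specific point where both sides are defined: x = 3, y = -1.
LHS = e^(x+y) ≈ 7.3891
RHS = e^x + e^y ≈ 20.4534
Since 7.3891 ≠ 20.4534, the equation fails at this point, so it cannot hold for all real values of x and y for which both sides are defined.
The correct rule is e^(x+y) = e^x · e^y (a product, not a sum).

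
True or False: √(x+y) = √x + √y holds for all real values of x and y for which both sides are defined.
False.

Claim: √(x+y) = √x + √y.
Test a specific point where both sides are defined: x = 4, y = 1.
LHS = √(x+y) ≈ 2.2361
RHS = √x + √y ≈ 3.0000
Since 2.2361 ≠ 3.0000, the equation fails at this point, so it cannot hold for all real values of x and y for which both sides are defined.
Squaring the right side gives x + 2√(xy) + y, not x + y.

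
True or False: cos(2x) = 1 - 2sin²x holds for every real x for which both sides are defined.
True.

Claim: cos(2x) = 1 - 2sin²x.
Reasoning: cos(2x) = cos²x - sin²x. Replace cos²x by 1 - sin²x: (1 - sin²x) - sin²x = 1 - 2sin²x.
So the two sides agree for every real x for which both sides are defined.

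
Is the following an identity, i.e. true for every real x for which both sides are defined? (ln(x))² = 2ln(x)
Claim: (ln(x))² = 2ln(x).
Test a specific point where both sides are defined: x = 3.
LHS = (ln(x))² ≈ 1.2069
RHS = 2ln(x) ≈ 2.1972
Since 1.2069 ≠ 2.1972, the equation fails at this point, so it cannot hold for every real x for which both sides are defined.
2ln(x) equals ln(x²), which is not the same as (ln x)².

Conclusion: No, this is NOT an identity.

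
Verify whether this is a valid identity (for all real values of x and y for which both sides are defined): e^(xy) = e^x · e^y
Claim: e^(xy) = e^x · e^y.
Test a specific point where both sides are defined: x = -3, y = 3/2.
LHS = e^(xy) ≈ 0.0111
RHS = e^x · e^y ≈ 0.2231
Since 0.0111 ≠ 0.2231, the equation fails at this point, so it cannot hold for all real values of x and y for which both sides are defined.
e^x · e^y = e^(x+y), not e^(xy).

Conclusion: No, this is NOT an identity.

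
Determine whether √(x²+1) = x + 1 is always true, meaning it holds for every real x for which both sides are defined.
Claim: √(x²+1) = x + 1.
Test a specific point where both sides are defined: x = 3.
LHS = √(x²+1) ≈ 3.1623
RHS = x + 1 ≈ 4.0000
Since 3.1623 ≠ 4.0000, the equation fails at this point, so it cannot hold for every real x for which both sides are defined.
(x+1)² = x² + 2x + 1 ≠ x² + 1 unless x = 0.

Conclusion: No, this is NOT an identity.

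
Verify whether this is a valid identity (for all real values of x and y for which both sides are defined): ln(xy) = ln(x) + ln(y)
Claim: ln(xy) = ln(x) + ln(y).
Reasoning: Both sides are simultaneously defined only when x, y > 0. Write x = e^p, y = e^q (p = ln x, q = ln y). Then xy = e^p · e^q = e^(p+q), so ln(xy) = p + q = ln(x) + ln(y).
So the two sides agree for all real values of x and y for which both sides are defined.

Conclusion: Yes, this is an identity.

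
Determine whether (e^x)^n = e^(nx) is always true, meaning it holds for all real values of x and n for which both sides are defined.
Yes, this is an identity.

Claim: (e^x)^n = e^(nx).
Reasoning: e^x is a positive real number, and for a positive base B and real exponent n, B^n = e^(n·ln B). With B = e^x, ln B = x, so (e^x)^n = e^(n·x).
So the two sides agree for all real values of x and n for which both sides are defined.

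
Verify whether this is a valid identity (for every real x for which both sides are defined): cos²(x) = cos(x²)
No, this is NOT an identity.

Claim: cos²(x) = cos(x²).
Test a specific point where both sides are defined: x = 2π/3.
LHS = cos²(x) ≈ 0.2500
RHS = cos(x²) ≈ -0.3202
Since 0.2500 ≠ -0.3202, the equation fails at this point, so it cannot hold for every real x for which both sides are defined.
cos²(x) means (cos x)², squaring the output; cos(x²) squares the input. These are different functions.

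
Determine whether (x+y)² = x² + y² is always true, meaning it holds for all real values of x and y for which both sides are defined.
No, this is NOT an identity.

Claim: (x+y)² = x² + y².
Test a specific point where both sides are defined: x = -2, y = 4.
LHS = (x+y)² ≈ 4.0000
RHS = x² + y² ≈ 20.0000
Since 4.0000 ≠ 20.0000, the equation fails at this point, so it cannot hold for all real values of x and y for which both sides are defined.
The correct expansion is (x+y)² = x² + 2xy + y²; the cross term 2xy is missing.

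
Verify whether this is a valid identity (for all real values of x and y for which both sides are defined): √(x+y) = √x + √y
No, this is NOT an identity.

Claim: √(x+y) = √x + √y.
Test a specific point where both sides are defined: x = 4, y = 5.
LHS = √(x+y) ≈ 3.0000
RHS = √x + √y ≈ 4.2361
Since 3.0000 ≠ 4.2361, the equation fails at this point, so it cannot hold for all real values of x and y for which both sides are defined.
Squaring the right side gives x + 2√(xy) + y, not x + y.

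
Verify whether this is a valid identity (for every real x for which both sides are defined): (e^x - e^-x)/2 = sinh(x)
Claim: (e^x - e^-x)/2 = sinh(x).
Reasoning: This is exactly the definition of the hyperbolic sine: sinh(x) := (e^x - e^-x)/2.
So the two sides agree for every real x for which both sides are defined.

Conclusion: Yes, this is an identity.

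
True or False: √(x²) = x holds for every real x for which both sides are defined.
False.

Claim: √(x²) = x.
Test a specific point where both sides are defined: x = -3.
LHS = √(x²) ≈ 3.0000
RHS = x ≈ -3.0000
Since 3.0000 ≠ -3.0000, the equation fails at this point, so it cannot hold for every real x for which both sides are defined.
√(x²) = |x|, which differs from x whenever x < 0 (both sides are defined for every real x).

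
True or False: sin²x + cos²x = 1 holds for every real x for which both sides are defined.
True.

Claim: sin²x + cos²x = 1.
Reasoning: The point (cos x, sin x) lies on the unit circle X² + Y² = 1, so cos²x + sin²x = 1 for every real x.
So the two sides agree for every real x for which both sides are defined.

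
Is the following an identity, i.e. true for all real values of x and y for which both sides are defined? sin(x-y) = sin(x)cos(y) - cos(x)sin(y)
Claim: sin(x-y) = sin(x)cos(y) - cos(x)sin(y).
Reasoning: Replace y by -y in sin(x+y) = sin(x)cos(y) + cos(x)sin(y) and use cos(-y) = cos(y), sin(-y) = -sin(y): sin(x-y) = sin(x)cos(y) - cos(x)sin(y).
So the two sides agree for all real values of x and y for which both sides are defined.

Conclusion: Yes, this is an identity.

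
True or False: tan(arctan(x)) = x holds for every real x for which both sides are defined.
True.

Claim: tan(arctan(x)) = x.
Reasoning: For every real x, arctan(x) is by definition the angle in (-π/2, π/2) whose tangent equals x. Taking the tangent of that angle returns x.
So the two sides agree for every real x for which both sides are defined.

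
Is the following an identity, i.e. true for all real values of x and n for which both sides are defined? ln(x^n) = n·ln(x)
Claim: ln(x^n) = n·ln(x).
Reasoning: The right side requires x > 0. For x > 0, x^n = (e^(ln x))^n = e^(n·ln x), so taking ln of both sides gives ln(x^n) = n·ln(x).
So the two sides agree for all real values of x and n for which both sides are defined.

Conclusion: Yes, this is an identity.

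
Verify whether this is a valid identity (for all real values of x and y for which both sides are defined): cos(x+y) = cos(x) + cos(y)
No, this is NOT an identity.

Claim: cos(x+y) = cos(x) + cos(y).
Test a specific point where both sides are defined: x = π/6, y = -π/2.
LHS = cos(x+y) ≈ 0.5000
RHS = cos(x) + cos(y) ≈ 0.8660
Since 0.5000 ≠ 0.8660, the equation fails at this point, so it cannot hold for all real values of x and y for which both sides are defined.
The correct expansion is cos(x+y) = cos(x)cos(y) - sin(x)sin(y); cosine is not additive.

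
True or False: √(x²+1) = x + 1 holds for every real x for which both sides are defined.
False.

Claim: √(x²+1) = x + 1.
Test a specific point where both sides are defined: x = 2.
LHS = √(x²+1) ≈ 2.2361
RHS = x + 1 ≈ 3.0000
Since 2.2361 ≠ 3.0000, the equation fails at this point, so it cannot hold for every real x for which both sides are defined.
(x+1)² = x² + 2x + 1 ≠ x² + 1 unless x = 0.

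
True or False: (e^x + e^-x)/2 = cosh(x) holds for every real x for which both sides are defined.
True.

Claim: (e^x + e^-x)/2 = cosh(x).
Reasoning: This is exactly the definition of the hyperbolic cosine: cosh(x) := (e^x + e^-x)/2.
So the two sides agree for every real x for which both sides are defined.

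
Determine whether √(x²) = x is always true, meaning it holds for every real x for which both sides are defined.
No, this is NOT an identity.

Claim: √(x²) = x.
Test a specific point where both sides are defined: x = -2.
LHS = √(x²) ≈ 2.0000
RHS = x ≈ -2.0000
Since 2.0000 ≠ -2.0000, the equation fails at this point, so it cannot hold for every real x for which both sides are defined.
√(x²) = |x|, which differs from x whenever x < 0 (both sides are defined for every real x).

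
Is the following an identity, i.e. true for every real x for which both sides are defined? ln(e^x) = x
Claim: ln(e^x) = x.
Reasoning: ln is the inverse of the exponential: ln(e^x) asks for the exponent p with e^p = e^x, and since e^p is one-to-one that exponent is p = x.
So the two sides agree for every real x for which both sides are defined.

Conclusion: Yes, this is an identity.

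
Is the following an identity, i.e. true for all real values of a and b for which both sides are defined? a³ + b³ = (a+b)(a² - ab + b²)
Yes, this is an identity.

Claim: a³ + b³ = (a+b)(a² - ab + b²).
Reasoning: Expand the right side: (a+b)(a² - ab + b²) = a³ - a²b + ab² + a²b - ab² + b³ = a³ + b³ (the middle terms cancel in pairs).
So the two sides agree for all real values of a and b for which both sides are defined.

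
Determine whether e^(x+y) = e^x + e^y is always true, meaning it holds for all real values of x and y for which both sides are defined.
Claim: e^(x+y) = e^x + e^y.
Test a specific point where both sides are defined: x = -2, y = 3/2.
LHS = e^(x+y) ≈ 0.6065
RHS = e^x + e^y ≈ 4.6170
Since 0.6065 ≠ 4.6170, the equation fails at this point, so it cannot hold for all real values of x and y for which both sides are defined.
The correct rule is e^(x+y) = e^x · e^y (a product, not a sum).

Conclusion: No, this is NOT an identity.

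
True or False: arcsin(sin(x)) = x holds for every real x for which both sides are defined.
Claim: arcsin(sin(x)) = x.
Test a specific point where both sides are defined: x = 3π/4.
LHS = arcsin(sin(x)) ≈ 0.7854
RHS = x ≈ 2.3562
Since 0.7854 ≠ 2.3562, the equation fails at this point, so it cannot hold for every real x for which both sides are defined.
arcsin only returns values in [-π/2, π/2], so arcsin(sin(x)) = x holds only for x in that interval, not for all real x.

Conclusion: False.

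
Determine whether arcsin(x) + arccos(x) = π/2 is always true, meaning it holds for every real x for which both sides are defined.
Yes, this is an identity.

Claim: arcsin(x) + arccos(x) = π/2.
Reasoning: Both sides are defined for -1 ≤ x ≤ 1. Let θ = arcsin(x), so sin θ = x and θ ∈ [-π/2, π/2]. Then cos(π/2 - θ) = sin θ = x and π/2 - θ ∈ [0, π], which is exactly the range of arccos, so arccos(x) = π/2 - θ. Adding: arcsin(x) + arccos(x) = θ + (π/2 - θ) = π/2.
So the two sides agree for every real x for which both sides are defined.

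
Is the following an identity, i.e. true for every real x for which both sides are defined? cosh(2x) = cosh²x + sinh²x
Claim: cosh(2x) = cosh²x + sinh²x.
Reasoning: cosh²x = (e^(2x) + 2 + e^(-2x))/4 and sinh²x = (e^(2x) - 2 + e^(-2x))/4. Adding gives (2e^(2x) + 2e^(-2x))/4 = (e^(2x) + e^(-2x))/2 = cosh(2x).
So the two sides agree for every real x for which both sides are defined.

Conclusion: Yes, this is an identity.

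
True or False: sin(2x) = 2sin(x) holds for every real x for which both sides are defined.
False.

Claim: sin(2x) = 2sin(x).
Test a specific point where both sides are defined: x = -π/6.
LHS = sin(2x) ≈ -0.8660
RHS = 2sin(x) ≈ -1.0000
Since -0.8660 ≠ -1.0000, the equation fails at this point, so it cannot hold for every real x for which both sides are defined.
The correct double-angle formula is sin(2x) = 2sin(x)cos(x).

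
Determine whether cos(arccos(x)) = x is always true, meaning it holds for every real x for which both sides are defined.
Claim: cos(arccos(x)) = x.
Reasoning: For -1 ≤ x ≤ 1 (where arccos is defined), arccos(x) is by definition an angle whose cosine equals x. Taking the cosine of that angle returns x. (Note the other order, arccos(cos x) = x, is NOT an identity.)
So the two sides agree for every real x for which both sides are defined.

Conclusion: Yes, this is an identity.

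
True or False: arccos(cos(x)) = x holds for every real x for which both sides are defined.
False.

Claim: arccos(cos(x)) = x.
Test a specific point where both sides are defined: x = -π/2.
LHS = arccos(cos(x)) ≈ 1.5708
RHS = x ≈ -1.5708
Since 1.5708 ≠ -1.5708, the equation fails at this point, so it cannot hold for every real x for which both sides are defined.
arccos only returns values in [0, π], so arccos(cos(x)) = x holds only for x in that interval, not for all real x.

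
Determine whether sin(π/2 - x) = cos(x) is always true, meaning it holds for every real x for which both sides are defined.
Yes, this is an identity.

Claim: sin(π/2 - x) = cos(x).
Reasoning: Use sin(u - v) = sin(u)cos(v) - cos(u)sin(v) with u = π/2, v = x: sin(π/2)cos(x) - cos(π/2)sin(x) = 1·cos(x) - 0·sin(x) = cos(x).
So the two sides agree for every real x for which both sides are defined.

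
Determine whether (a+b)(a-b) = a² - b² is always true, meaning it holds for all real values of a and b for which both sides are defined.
Yes, this is an identity.

Claim: (a+b)(a-b) = a² - b².
Reasoning: Expand: (a+b)(a-b) = a² - ab + ba - b² = a² - b² (the cross terms cancel).
So the two sides agree for all real values of a and b for which both sides are defined.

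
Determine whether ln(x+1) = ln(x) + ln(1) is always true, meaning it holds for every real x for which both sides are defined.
No, this is NOT an identity.

Claim: ln(x+1) = ln(x) + ln(1).
Test a specific point where both sides are defined: x = 4.
LHS = ln(x+1) ≈ 1.6094
RHS = ln(x) + ln(1) ≈ 1.3863
Since 1.6094 ≠ 1.3863, the equation fails at this point, so it cannot hold for every real x for which both sides are defined.
ln(1) = 0, so the right side is just ln(x), which differs from ln(x+1).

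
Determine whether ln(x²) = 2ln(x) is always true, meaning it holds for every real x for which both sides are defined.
Claim: ln(x²) = 2ln(x).
Reasoning: The right side requires x > 0. For x > 0, x² = (e^(ln x))² = e^(2ln x), so ln(x²) = 2ln(x). (For x < 0 the right side is undefined, so those values are outside the claim.)
So the two sides agree for every real x for which both sides are defined.

Conclusion: Yes, this is an identity.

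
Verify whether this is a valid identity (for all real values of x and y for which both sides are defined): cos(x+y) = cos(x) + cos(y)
No, this is NOT an identity.

Claim: cos(x+y) = cos(x) + cos(y).
Test a specific point where both sides are defined: x = 3π/4, y = π.
LHS = cos(x+y) ≈ 0.7071
RHS = cos(x) + cos(y) ≈ -1.7071
Since 0.7071 ≠ -1.7071, the equation fails at this point, so it cannot hold for all real values of x and y for which both sides are defined.
The correct expansion is cos(x+y) = cos(x)cos(y) - sin(x)sin(y); cosine is not additive.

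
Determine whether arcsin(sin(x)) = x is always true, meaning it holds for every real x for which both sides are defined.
Claim: arcsin(sin(x)) = x.
Test a specific point where both sides are defined: x = 2π/3.
LHS = arcsin(sin(x)) ≈ 1.0472
RHS = x ≈ 2.0944
Since 1.0472 ≠ 2.0944, the equation fails at this point, so it cannot hold for every real x for which both sides are defined.
arcsin only returns values in [-π/2, π/2], so arcsin(sin(x)) = x holds only for x in that interval, not for all real x.

Conclusion: No, this is NOT an identity.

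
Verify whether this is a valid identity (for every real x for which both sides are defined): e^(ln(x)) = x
Yes, this is an identity.

Claim: e^(ln(x)) = x.
Reasoning: For x > 0, ln(x) is by definition the exponent p such that e^p = x. Raising e to that exponent therefore returns x: e^(ln x) = x.
So the two sides agree for every real x for which both sides are defined.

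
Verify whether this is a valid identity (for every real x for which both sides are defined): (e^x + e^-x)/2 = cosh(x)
Claim: (e^x + e^-x)/2 = cosh(x).
Reasoning: This is exactly the definition of the hyperbolic cosine: cosh(x) := (e^x + e^-x)/2.
So the two sides agree for every real x for which both sides are defined.

Conclusion: Yes, this is an identity.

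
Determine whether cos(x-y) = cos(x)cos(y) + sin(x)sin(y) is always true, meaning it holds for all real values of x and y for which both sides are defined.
Claim: cos(x-y) = cos(x)cos(y) + sin(x)sin(y).
Reasoning: Replace y by -y in cos(x+y) = cos(x)cos(y) - sin(x)sin(y) and use cos(-y) = cos(y), sin(-y) = -sin(y): cos(x-y) = cos(x)cos(y) + sin(x)sin(y).
So the two sides agree for all real values of x and y for which both sides are defined.

Conclusion: Yes, this is an identity.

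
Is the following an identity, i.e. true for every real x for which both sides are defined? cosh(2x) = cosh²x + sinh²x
Yes, this is an identity.

Claim: cosh(2x) = cosh²x + sinh²x.
Reasoning: cosh²x = (e^(2x) + 2 + e^(-2x))/4 and sinh²x = (e^(2x) - 2 + e^(-2x))/4. Adding gives (2e^(2x) + 2e^(-2x))/4 = (e^(2x) + e^(-2x))/2 = cosh(2x).
So the two sides agree for every real x for which both sides are defined.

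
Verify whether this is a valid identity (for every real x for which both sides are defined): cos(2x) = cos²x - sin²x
Yes, this is an identity.

Claim: cos(2x) = cos²x - sin²x.
Reasoning: Put y = x in the addition formula cos(x+y) = cos(x)cos(y) - sin(x)sin(y): cos(2x) = cos²x - sin²x.
So the two sides agree for every real x for which both sides are defined.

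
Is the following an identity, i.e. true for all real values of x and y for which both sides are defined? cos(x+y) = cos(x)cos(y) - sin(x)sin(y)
Yes, this is an identity.

Claim: cos(x+y) = cos(x)cos(y) - sin(x)sin(y).
Reasoning: By Euler's formula e^(i(x+y)) = e^(ix)·e^(iy) = (cos x + i·sin x)(cos y + i·sin y). The real part of the left side is cos(x+y); the real part of the product is cos(x)cos(y) - sin(x)sin(y) (since i·i = -1).
So the two sides agree for all real values of x and y for which both sides are defined.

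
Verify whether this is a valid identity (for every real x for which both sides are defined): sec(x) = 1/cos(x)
Yes, this is an identity.

Claim: sec(x) = 1/cos(x).
Reasoning: sec(x) is by definition the reciprocal of cos(x), wherever cos(x) ≠ 0.
So the two sides agree for every real x for which both sides are defined.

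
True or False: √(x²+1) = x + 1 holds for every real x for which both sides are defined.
False.

Claim: √(x²+1) = x + 1.
Test a specific point where both sides are defined: x = 3/2.
LHS = √(x²+1) ≈ 1.8028
RHS = x + 1 ≈ 2.5000
Since 1.8028 ≠ 2.5000, the equation fails at this point, so it cannot hold for every real x for which both sides are defined.
(x+1)² = x² + 2x + 1 ≠ x² + 1 unless x = 0.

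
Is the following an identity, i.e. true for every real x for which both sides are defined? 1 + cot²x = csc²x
Yes, this is an identity.

Claim: 1 + cot²x = csc²x.
Reasoning: Start from sin²x + cos²x = 1 and divide every term by sin²x (allowed wherever cot x and csc x are defined): 1 + cot²x = 1/sin²x = csc²x.
So the two sides agree for every real x for which both sides are defined.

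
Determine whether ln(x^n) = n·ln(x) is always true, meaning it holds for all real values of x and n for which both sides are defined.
Yes, this is an identity.

Claim: ln(x^n) = n·ln(x).
Reasoning: The right side requires x > 0. For x > 0, x^n = (e^(ln x))^n = e^(n·ln x), so taking ln of both sides gives ln(x^n) = n·ln(x).
So the two sides agree for all real values of x and n for which both sides are defined.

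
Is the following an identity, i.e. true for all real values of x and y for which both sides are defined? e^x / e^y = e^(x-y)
Claim: e^x / e^y = e^(x-y).
Reasoning: 1/e^y = e^(-y), so e^x / e^y = e^x · e^(-y) = e^(x + (-y)) = e^(x-y) by the product rule for exponents.
So the two sides agree for all real values of x and y for which both sides are defined.

Conclusion: Yes, this is an identity.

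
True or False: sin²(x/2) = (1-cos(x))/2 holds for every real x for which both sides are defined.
True.

Claim: sin²(x/2) = (1-cos(x))/2.
Reasoning: Use cos(2θ) = 1 - 2sin²θ with θ = x/2: cos(x) = 1 - 2sin²(x/2). Solving for sin²(x/2) gives (1 - cos(x))/2.
So the two sides agree for every real x for which both sides are defined.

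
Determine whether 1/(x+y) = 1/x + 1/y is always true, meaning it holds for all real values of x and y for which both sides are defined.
No, this is NOT an identity.

Claim: 1/(x+y) = 1/x + 1/y.
Test a specific point where both sides are defined: x = 4, y = -1.
LHS = 1/(x+y) ≈ 0.3333
RHS = 1/x + 1/y ≈ -0.7500
Since 0.3333 ≠ -0.7500, the equation fails at this point, so it cannot hold for all real values of x and y for which both sides are defined.
1/x + 1/y = (x+y)/(xy), which is not 1/(x+y).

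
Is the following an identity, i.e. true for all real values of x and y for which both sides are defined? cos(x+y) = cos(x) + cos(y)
Claim: cos(x+y) = cos(x) + cos(y).
Test a specific point where both sides are defined: x = π/3, y = -π/6.
LHS = cos(x+y) ≈ 0.8660
RHS = cos(x) + cos(y) ≈ 1.3660
Since 0.8660 ≠ 1.3660, the equation fails at this point, so it cannot hold for all real values of x and y for which both sides are defined.
The correct expansion is cos(x+y) = cos(x)cos(y) - sin(x)sin(y); cosine is not additive.

Conclusion: No, this is NOT an identity.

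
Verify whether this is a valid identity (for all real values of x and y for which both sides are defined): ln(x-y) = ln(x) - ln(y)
Claim: ln(x-y) = ln(x) - ln(y).
Test a specific point where both sides are defined: x = 3, y = 1/2.
LHS = ln(x-y) ≈ 0.9163
RHS = ln(x) - ln(y) ≈ 1.7918
Since 0.9163 ≠ 1.7918, the equation fails at this point, so it cannot hold for all real values of x and y for which both sides are defined.
ln(x) - ln(y) = ln(x/y), not ln(x-y).

Conclusion: No, this is NOT an identity.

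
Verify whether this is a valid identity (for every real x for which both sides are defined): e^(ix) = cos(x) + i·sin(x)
Yes, this is an identity.

Claim: e^(ix) = cos(x) + i·sin(x).
Reasoning: Euler's formula. Expand e^(ix) = Σ (ix)^k / k!. Since i² = -1, the even-k terms are Σ (-1)^m x^(2m)/(2m)! = cos(x) and the odd-k terms are i · Σ (-1)^m x^(2m+1)/(2m+1)! = i·sin(x).
So the two sides agree for every real x for which both sides are defined.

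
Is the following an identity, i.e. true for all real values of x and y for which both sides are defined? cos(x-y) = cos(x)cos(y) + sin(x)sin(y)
Claim: cos(x-y) = cos(x)cos(y) + sin(x)sin(y).
Reasoning: Replace y by -y in cos(x+y) = cos(x)cos(y) - sin(x)sin(y) and use cos(-y) = cos(y), sin(-y) = -sin(y): cos(x-y) = cos(x)cos(y) + sin(x)sin(y).
So the two sides agree for all real values of x and y for which both sides are defined.

Conclusion: Yes, this is an identity.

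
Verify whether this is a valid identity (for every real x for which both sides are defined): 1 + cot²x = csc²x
Claim: 1 + cot²x = csc²x.
Reasoning: Start from sin²x + cos²x = 1 and divide every term by sin²x (allowed wherever cot x and csc x are defined): 1 + cot²x = 1/sin²x = csc²x.
So the two sides agree for every real x for which both sides are defined.

Conclusion: Yes, this is an identity.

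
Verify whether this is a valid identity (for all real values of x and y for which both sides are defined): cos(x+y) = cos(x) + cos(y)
Claim: cos(x+y) = cos(x) + cos(y).
Test a specific point where both sides are defined: x = 2π/3, y = π/2.
LHS = cos(x+y) ≈ -0.8660
RHS = cos(x) + cos(y) ≈ -0.5000
Since -0.8660 ≠ -0.5000, the equation fails at this point, so it cannot hold for all real values of x and y for which both sides are defined.
The correct expansion is cos(x+y) = cos(x)cos(y) - sin(x)sin(y); cosine is not additive.

Conclusion: No, this is NOT an identity.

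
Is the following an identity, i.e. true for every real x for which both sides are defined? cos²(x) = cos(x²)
No, this is NOT an identity.

Claim: cos²(x) = cos(x²).
Test a specific point where both sides are defined: x = π.
LHS = cos²(x) ≈ 1.0000
RHS = cos(x²) ≈ -0.9027
Since 1.0000 ≠ -0.9027, the equation fails at this point, so it cannot hold for every real x for which both sides are defined.
cos²(x) means (cos x)², squaring the output; cos(x²) squares the input. These are different functions.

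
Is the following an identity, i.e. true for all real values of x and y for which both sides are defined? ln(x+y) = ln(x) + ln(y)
Claim: ln(x+y) = ln(x) + ln(y).
Test a specific point where both sides are defined: x = 3/2, y = 3/2.
LHS = ln(x+y) ≈ 1.0986
RHS = ln(x) + ln(y) ≈ 0.8109
Since 1.0986 ≠ 0.8109, the equation fails at this point, so it cannot hold for all real values of x and y for which both sides are defined.
ln(x) + ln(y) = ln(xy), not ln(x+y).

Conclusion: No, this is NOT an identity.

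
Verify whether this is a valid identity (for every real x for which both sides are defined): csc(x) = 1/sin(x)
Claim: csc(x) = 1/sin(x).
Reasoning: csc(x) is by definition the reciprocal of sin(x), wherever sin(x) ≠ 0.
So the two sides agree for every real x for which both sides are defined.

Conclusion: Yes, this is an identity.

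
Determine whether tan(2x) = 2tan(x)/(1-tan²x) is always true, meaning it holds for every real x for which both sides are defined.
Yes, this is an identity.

Claim: tan(2x) = 2tan(x)/(1-tan²x).
Reasoning: tan(2x) = sin(2x)/cos(2x) = 2sin(x)cos(x) / (cos²x - sin²x). Divide numerator and denominator by cos²x: 2tan(x) / (1 - tan²x).
So the two sides agree for every real x for which both sides are defined.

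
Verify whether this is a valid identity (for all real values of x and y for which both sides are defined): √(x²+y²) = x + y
Claim: √(x²+y²) = x + y.
Test a specific point where both sides are defined: x = 1, y = 5.
LHS = √(x²+y²) ≈ 5.0990
RHS = x + y ≈ 6.0000
Since 5.0990 ≠ 6.0000, the equation fails at this point, so it cannot hold for all real values of x and y for which both sides are defined.
(x+y)² = x² + 2xy + y², not x² + y², so the square root does not split this way.

Conclusion: No, this is NOT an identity.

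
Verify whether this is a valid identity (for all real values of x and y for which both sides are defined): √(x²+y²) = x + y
Claim: √(x²+y²) = x + y.
Test a specific point where both sides are defined: x = 5, y = 1.
LHS = √(x²+y²) ≈ 5.0990
RHS = x + y ≈ 6.0000
Since 5.0990 ≠ 6.0000, the equation fails at this point, so it cannot hold for all real values of x and y for which both sides are defined.
(x+y)² = x² + 2xy + y², not x² + y², so the square root does not split this way.

Conclusion: No, this is NOT an identity.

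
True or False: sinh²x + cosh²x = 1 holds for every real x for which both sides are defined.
False.

Claim: sinh²x + cosh²x = 1.
Test a specific point where both sides are defined: x = 1.
LHS = sinh²x + cosh²x ≈ 3.7622
RHS = 1 ≈ 1.0000
Since 3.7622 ≠ 1.0000, the equation fails at this point, so it cannot hold for every real x for which both sides are defined.
The correct hyperbolic identity is cosh²x - sinh²x = 1 (a difference); the sum sinh²x + cosh²x equals cosh(2x).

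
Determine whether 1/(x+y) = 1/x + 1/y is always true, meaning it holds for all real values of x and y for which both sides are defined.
Claim: 1/(x+y) = 1/x + 1/y.
Test a specific point where both sides are defined: x = 3, y = -2.
LHS = 1/(x+y) ≈ 1.0000
RHS = 1/x + 1/y ≈ -0.1667
Since 1.0000 ≠ -0.1667, the equation fails at this point, so it cannot hold for all real values of x and y for which both sides are defined.
1/x + 1/y = (x+y)/(xy), which is not 1/(x+y).

Conclusion: No, this is NOT an identity.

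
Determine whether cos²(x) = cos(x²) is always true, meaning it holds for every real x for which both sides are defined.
No, this is NOT an identity.

Claim: cos²(x) = cos(x²).
Test a specific point where both sides are defined: x = π/6.
LHS = cos²(x) ≈ 0.7500
RHS = cos(x²) ≈ 0.9627
Since 0.7500 ≠ 0.9627, the equation fails at this point, so it cannot hold for every real x for which both sides are defined.
cos²(x) means (cos x)², squaring the output; cos(x²) squares the input. These are different functions.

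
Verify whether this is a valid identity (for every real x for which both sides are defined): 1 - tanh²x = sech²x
Claim: 1 - tanh²x = sech²x.
Reasoning: Divide cosh²x - sinh²x = 1 through by cosh²x (never zero): 1 - tanh²x = 1/cosh²x = sech²x.
So the two sides agree for every real x for which both sides are defined.

Conclusion: Yes, this is an identity.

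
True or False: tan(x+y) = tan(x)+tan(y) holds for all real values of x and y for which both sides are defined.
Claim: tan(x+y) = tan(x)+tan(y).
Test a specific point where both sides are defined: x = π/6, y = π/6.
LHS = tan(x+y) ≈ 1.7321
RHS = tan(x)+tan(y) ≈ 1.1547
Since 1.7321 ≠ 1.1547, the equation fails at this point, so it cannot hold for all real values of x and y for which both sides are defined.
The correct formula is tan(x+y) = (tan(x) + tan(y))/(1 - tan(x)tan(y)).

Conclusion: False.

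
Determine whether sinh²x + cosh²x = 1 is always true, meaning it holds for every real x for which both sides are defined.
No, this is NOT an identity.

Claim: sinh²x + cosh²x = 1.
Test a specific point where both sides are defined: x = 4.
LHS = sinh²x + cosh²x ≈ 1490.4792
RHS = 1 ≈ 1.0000
Since 1490.4792 ≠ 1.0000, the equation fails at this point, so it cannot hold for every real x for which both sides are defined.
The correct hyperbolic identity is cosh²x - sinh²x = 1 (a difference); the sum sinh²x + cosh²x equals cosh(2x).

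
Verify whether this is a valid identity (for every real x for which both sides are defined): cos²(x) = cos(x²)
No, this is NOT an identity.

Claim: cos²(x) = cos(x²).
Test a specific point where both sides are defined: x = π/6.
LHS = cos²(x) ≈ 0.7500
RHS = cos(x²) ≈ 0.9627
Since 0.7500 ≠ 0.9627, the equation fails at this point, so it cannot hold for every real x for which both sides are defined.
cos²(x) means (cos x)², squaring the output; cos(x²) squares the input. These are different functions.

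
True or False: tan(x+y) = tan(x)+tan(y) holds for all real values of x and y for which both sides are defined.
Claim: tan(x+y) = tan(x)+tan(y).
Test a specific point where both sides are defined: x = 2π/3, y = 3π/4.
LHS = tan(x+y) ≈ 3.7321
RHS = tan(x)+tan(y) ≈ -2.7321
Since 3.7321 ≠ -2.7321, the equation fails at this point, so it cannot hold for all real values of x and y for which both sides are defined.
The correct formula is tan(x+y) = (tan(x) + tan(y))/(1 - tan(x)tan(y)).

Conclusion: False.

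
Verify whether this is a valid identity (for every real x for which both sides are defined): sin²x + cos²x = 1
Yes, this is an identity.

Claim: sin²x + cos²x = 1.
Reasoning: The point (cos x, sin x) lies on the unit circle X² + Y² = 1, so cos²x + sin²x = 1 for every real x.
So the two sides agree for every real x for which both sides are defined.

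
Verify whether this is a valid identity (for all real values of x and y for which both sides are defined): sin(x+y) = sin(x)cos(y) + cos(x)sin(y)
Yes, this is an identity.

Claim: sin(x+y) = sin(x)cos(y) + cos(x)sin(y).
Reasoning: By Euler's formula e^(i(x+y)) = e^(ix)·e^(iy) = (cos x + i·sin x)(cos y + i·sin y). The imaginary part of the left side is sin(x+y); the imaginary part of the product is sin(x)cos(y) + cos(x)sin(y).
So the two sides agree for all real values of x and y for which both sides are defined.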